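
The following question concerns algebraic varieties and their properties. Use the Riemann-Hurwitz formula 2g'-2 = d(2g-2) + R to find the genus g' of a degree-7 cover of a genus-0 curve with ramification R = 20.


Riemann-Hurwitz formula: 2g' - 2 = d(2g - 2) + R
Given: d = 7, g = 0, R = 20
2g' - 2 = 7*(2*0 - 2) + 20
2g' - 2 = 7*(-2) + 20
2g' - 2 = -14 + 20 = 6
2g' = 8
g' = 4

4


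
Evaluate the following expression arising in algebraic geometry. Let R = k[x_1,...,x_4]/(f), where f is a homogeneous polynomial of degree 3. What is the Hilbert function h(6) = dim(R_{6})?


For R = k[x_1,...,x_n]/(f) with f homogeneous of degree e:
The Hilbert series is (1 - t^e)/(1 - t)^n.
So h(d) = C(d+n-1, n-1) - C(d-e+n-1, n-1) for d >= e.
With n=4, e=3, d=6:
C(6+4-1, 4-1) = C(9, 3) = 84
C(6-3+4-1, 4-1) = C(6, 3) = 20
h(6) = 84 - 20 = 64

64


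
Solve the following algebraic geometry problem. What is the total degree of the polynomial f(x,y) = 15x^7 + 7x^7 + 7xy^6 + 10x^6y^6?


Examine each term for its total degree (sum of exponents).
  Term '15x^7' has total degree 7+0 = 7.
  Term '7x^7' has total degree 7+0 = 7.
  Term '7xy^6' has total degree 1+6 = 7.
  Term '10x^6y^6' has total degree 6+6 = 12.
The maximum total degree among all terms is 12.

12


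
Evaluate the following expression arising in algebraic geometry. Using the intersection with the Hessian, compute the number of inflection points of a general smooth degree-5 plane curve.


For a general smooth plane curve C of degree d, the inflection points are
the intersection of C with its Hessian curve, which has degree 3(d-2).
By Bezout, the total intersection number is d * 3(d-2) = 5 * 9 = 45.
For a general curve every flex is ordinary, so each contributes
multiplicity 1 to C·Hess(C), and the number of distinct inflection
points is 3d(d-2).
Inflection points = 3*5*(5-2) = 3*5*3 = 45

45


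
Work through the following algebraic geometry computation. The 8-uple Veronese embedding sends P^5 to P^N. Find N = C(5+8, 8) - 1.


The Veronese embedding v_d: P^n -> P^N maps each point to all
degree-d monomials in n+1 homogeneous coordinates.
N = C(n+d, d) - 1
N = C(5+8, 8) - 1
N = C(13, 8) - 1
C(13, 8) = 1287
N = 1287 - 1 = 1286

1286


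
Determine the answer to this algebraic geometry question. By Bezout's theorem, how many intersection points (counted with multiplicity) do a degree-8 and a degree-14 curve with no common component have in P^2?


Bezout's theorem states the intersection count equals the product of degrees.
Intersection count = 8 * 14 = 112

112


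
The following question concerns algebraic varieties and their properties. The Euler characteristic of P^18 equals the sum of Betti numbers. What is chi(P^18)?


The complex projective space P^18 has one cell in each even real dimension 0, 2, ..., 36.
The cohomology groups are H^{2k}(P^18) = Z for k = 0,...,18, and 0 otherwise.
Euler characteristic = sum of Betti numbers = 1 per even-dimensional cohomology group.
chi(P^18) = 18 + 1 = 19

19


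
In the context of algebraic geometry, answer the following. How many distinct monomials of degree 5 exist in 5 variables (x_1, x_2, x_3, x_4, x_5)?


The number of degree-5 monomials in 5 variables is C(d+n-1, n-1).
= C(5+5-1, 5-1) = C(9, 4)
= 126

126


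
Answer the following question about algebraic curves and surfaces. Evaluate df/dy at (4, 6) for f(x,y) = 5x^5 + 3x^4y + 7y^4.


df/dy = 3*x^4 + 4*7*y^3
At (4,6): 3*4^4 + 4*7*6^3
= 768 + 6048
= 6816

6816


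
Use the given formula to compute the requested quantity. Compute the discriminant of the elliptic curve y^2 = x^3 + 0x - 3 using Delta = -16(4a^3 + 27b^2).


Compute each component:
4a^3 = 4*0^3 = 4*0 = 0
27b^2 = 27*(-3)^2 = 27*9 = 243
4a^3 + 27b^2 = 0 + 243 = 243
Delta = -16*243 = -3888

-3888


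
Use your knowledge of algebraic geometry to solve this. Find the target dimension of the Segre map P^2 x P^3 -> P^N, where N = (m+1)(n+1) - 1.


The Segre embedding maps P^m x P^n into P^N via
all products of coordinates from each factor.
N = (m+1)(n+1) - 1
N = (2+1)(3+1) - 1
N = 3*4 - 1
N = 12 - 1 = 11

11


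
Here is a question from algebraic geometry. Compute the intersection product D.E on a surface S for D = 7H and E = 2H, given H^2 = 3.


Using bilinearity of the intersection pairing on a surface S:
(aH).(bH) = ab * (H.H)
We have H^2 = 3.
D.E = (7H).(2H) = 7*2*3
= 14*3
= 42

42


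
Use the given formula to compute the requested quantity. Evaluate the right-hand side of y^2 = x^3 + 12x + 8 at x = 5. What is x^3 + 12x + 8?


Compute x^3 + 12x + 8 at x = 5:
x^3 = 5^3 = 125
12*x = 12*5 = 60
Sum: 125 + 60 + 8 = 193

193


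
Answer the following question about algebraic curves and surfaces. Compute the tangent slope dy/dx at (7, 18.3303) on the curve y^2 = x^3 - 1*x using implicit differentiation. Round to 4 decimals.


Using implicit differentiation of y^2 = x^3 - 1*x:
2y * dy/dx = 3x^2 - 1
dy/dx = (3x^2 - 1)/(2y)
Numerator: 3*7^2 - 1 = 146
Denominator: 2*18.3303 = 36.6606
dy/dx = 146/36.6606 = 3.9825

3.9825


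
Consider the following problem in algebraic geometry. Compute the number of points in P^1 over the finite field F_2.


P^1(F_2) has (q^(n+1) - 1)/(q - 1) points.
= 2^1 + 2^0
= 2 + 1
= 3

3


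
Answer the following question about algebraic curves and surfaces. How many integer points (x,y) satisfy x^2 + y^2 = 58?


Systematically check integer values of x where x^2 <= 58.
For each valid x, check if 58 - x^2 is a perfect square.
x=3: 58 - 9 = 49, sqrt = 7 (valid)
x=7: 58 - 49 = 9, sqrt = 3 (valid)
Total integer solutions found: 8

8


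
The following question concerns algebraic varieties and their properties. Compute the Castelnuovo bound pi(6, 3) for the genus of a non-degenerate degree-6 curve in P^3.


Castelnuovo's bound: write d - 1 = m(r-1) + epsilon with 0 <= epsilon < r-1.
d - 1 = 6 - 1 = 5
r - 1 = 3 - 1 = 2
5 = 2*2 + 1, so m = 2, epsilon = 1
pi(d, r) = m(m-1)(r-1)/2 + m*epsilon
= 2*1*2/2 + 2*1
= 4/2 + 2
= 2 + 2 = 4

4


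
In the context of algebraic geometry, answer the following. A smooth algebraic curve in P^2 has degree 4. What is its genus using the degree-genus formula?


Using the genus formula for smooth plane curves:
g = (d-1)(d-2)/2
g = (4-1)(4-2)/2
g = 3*2/2
g = 6/2 = 3

3


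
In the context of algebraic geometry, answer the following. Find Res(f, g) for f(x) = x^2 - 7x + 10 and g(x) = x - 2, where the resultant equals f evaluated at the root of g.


For Res(f, x - c), we evaluate f at x = c.
f(2) = 2^2 - 7*2 + 10
= 4 - 14 + 10
= -10 + 10 = 0
Res(f, g) = 0

0


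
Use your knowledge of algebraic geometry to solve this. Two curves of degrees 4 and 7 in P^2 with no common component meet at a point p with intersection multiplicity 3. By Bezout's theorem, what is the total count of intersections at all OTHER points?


By Bezout's theorem, the total intersection number is d1 * d2.
Total = 4 * 7 = 28
Intersection multiplicity at p = 3
Remaining intersections = 28 - 3 = 25

25


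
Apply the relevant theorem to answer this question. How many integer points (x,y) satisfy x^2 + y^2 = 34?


Systematically check integer values of x where x^2 <= 34.
For each valid x, check if 34 - x^2 is a perfect square.
x=3: 34 - 9 = 25, sqrt = 5 (valid)
x=5: 34 - 25 = 9, sqrt = 3 (valid)
Total integer solutions found: 8

8


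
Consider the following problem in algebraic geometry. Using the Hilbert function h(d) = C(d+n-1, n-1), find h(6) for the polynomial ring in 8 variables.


The Hilbert function for the polynomial ring in 8 variables is:
h(d) = C(d+n-1, n-1)
h(6) = C(6+8-1, 8-1) = C(13, 7)
= 13! / (7! * 6!)
= 1716

1716


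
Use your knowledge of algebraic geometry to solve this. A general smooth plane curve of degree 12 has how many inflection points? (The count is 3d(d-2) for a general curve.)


For a general smooth plane curve C of degree d, the inflection points are
the intersection of C with its Hessian curve, which has degree 3(d-2).
By Bezout, the total intersection number is d * 3(d-2) = 12 * 30 = 360.
For a general curve every flex is ordinary, so each contributes
multiplicity 1 to C·Hess(C), and the number of distinct inflection
points is 3d(d-2).
Inflection points = 3*12*(12-2) = 3*12*10 = 360

360


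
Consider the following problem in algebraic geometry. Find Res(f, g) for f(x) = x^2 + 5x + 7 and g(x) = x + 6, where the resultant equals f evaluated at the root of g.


For Res(f, x - c), we evaluate f at x = c.
f(-6) = (-6)^2 + 5*(-6) + 7
= 36 - 30 + 7
= 6 + 7 = 13
Res(f, g) = 13

13


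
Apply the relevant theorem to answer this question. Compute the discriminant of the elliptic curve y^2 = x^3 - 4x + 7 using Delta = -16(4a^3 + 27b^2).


Compute each component:
4a^3 = 4*(-4)^3 = 4*(-64) = -256
27b^2 = 27*7^2 = 27*49 = 1323
4a^3 + 27b^2 = -256 + 1323 = 1067
Delta = -16*1067 = -17072

-17072


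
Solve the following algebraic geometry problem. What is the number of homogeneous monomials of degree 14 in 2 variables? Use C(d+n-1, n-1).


The number of degree-14 monomials in 2 variables is C(d+n-1, n-1).
= C(14+2-1, 2-1) = C(15, 1)
= 15

15


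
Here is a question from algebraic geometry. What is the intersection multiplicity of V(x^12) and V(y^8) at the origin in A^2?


The intersection multiplicity of V(x^a) and V(y^b) at the origin is:
I(O; V(x^12), V(y^8)) = dim_k(k[x,y]/(x^12, y^8))
A basis for k[x,y]/(x^12, y^8) is the set of monomials x^i * y^j
where 0 <= i < 12 and 0 <= j < 8.
The number of such monomials is 12 * 8 = 96

96


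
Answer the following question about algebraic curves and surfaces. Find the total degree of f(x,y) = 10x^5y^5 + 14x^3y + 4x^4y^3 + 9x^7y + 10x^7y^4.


Examine each term for its total degree (sum of exponents).
  Term '10x^5y^5' has total degree 5+5 = 10.
  Term '14x^3y' has total degree 3+1 = 4.
  Term '4x^4y^3' has total degree 4+3 = 7.
  Term '9x^7y' has total degree 7+1 = 8.
  Term '10x^7y^4' has total degree 7+4 = 11.
The maximum total degree among all terms is 11.

11


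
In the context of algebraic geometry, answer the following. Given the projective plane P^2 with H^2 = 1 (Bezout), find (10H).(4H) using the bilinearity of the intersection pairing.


Using bilinearity of the intersection pairing on the projective plane P^2:
(aH).(bH) = ab * (H.H)
We have H^2 = 1 (Bezout).
D.E = (10H).(4H) = 10*4*1
= 40*1
= 40

40


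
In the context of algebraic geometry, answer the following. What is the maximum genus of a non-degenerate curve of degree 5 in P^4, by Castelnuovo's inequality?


Castelnuovo's bound: write d - 1 = m(r-1) + epsilon with 0 <= epsilon < r-1.
d - 1 = 5 - 1 = 4
r - 1 = 4 - 1 = 3
4 = 1*3 + 1, so m = 1, epsilon = 1
pi(d, r) = m(m-1)(r-1)/2 + m*epsilon
= 1*0*3/2 + 1*1
= 0/2 + 1
= 0 + 1 = 1

1


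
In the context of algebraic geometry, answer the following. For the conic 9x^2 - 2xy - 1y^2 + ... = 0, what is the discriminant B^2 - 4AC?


The discriminant of a conic Ax^2 + Bxy + Cy^2 + ... = 0 is B^2 - 4AC.
B^2 = (-2)^2 = 4
4AC = 4*9*(-1) = -36
Discriminant = 4 + 36 = 40

40


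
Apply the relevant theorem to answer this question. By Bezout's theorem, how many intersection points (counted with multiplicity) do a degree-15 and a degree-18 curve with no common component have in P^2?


Bezout's theorem states the intersection count equals the product of degrees.
Intersection count = 15 * 18 = 270

270


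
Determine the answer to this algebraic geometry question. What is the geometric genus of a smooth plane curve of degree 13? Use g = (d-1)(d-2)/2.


Using the genus formula for smooth plane curves:
g = (d-1)(d-2)/2
g = (13-1)(13-2)/2
g = 12*11/2
g = 132/2 = 66

66


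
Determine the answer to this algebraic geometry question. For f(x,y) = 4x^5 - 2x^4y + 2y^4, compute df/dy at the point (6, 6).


df/dy = (-2)*x^4 + 4*2*y^3
At (6,6): (-2)*6^4 + 4*2*6^3
= -2592 + 1728
= -864

-864


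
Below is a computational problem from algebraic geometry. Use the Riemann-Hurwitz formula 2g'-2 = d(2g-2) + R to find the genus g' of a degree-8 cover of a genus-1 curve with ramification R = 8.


Riemann-Hurwitz formula: 2g' - 2 = d(2g - 2) + R
Given: d = 8, g = 1, R = 8
2g' - 2 = 8*(2*1 - 2) + 8
2g' - 2 = 8*0 + 8
2g' - 2 = 0 + 8 = 8
2g' = 10
g' = 5

5


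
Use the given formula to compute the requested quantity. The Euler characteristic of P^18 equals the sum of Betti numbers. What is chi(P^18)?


The complex projective space P^18 has one cell in each even real dimension 0, 2, ..., 36.
The cohomology groups are H^{2k}(P^18) = Z for k = 0,...,18, and 0 otherwise.
Euler characteristic = sum of Betti numbers = 1 per even-dimensional cohomology group.
chi(P^18) = 18 + 1 = 19

19


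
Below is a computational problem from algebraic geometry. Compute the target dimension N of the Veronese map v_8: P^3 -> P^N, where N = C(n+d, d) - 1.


The Veronese embedding v_d: P^n -> P^N maps each point to all
degree-d monomials in n+1 homogeneous coordinates.
N = C(n+d, d) - 1
N = C(3+8, 8) - 1
N = C(11, 8) - 1
C(11, 8) = 165
N = 165 - 1 = 164

164


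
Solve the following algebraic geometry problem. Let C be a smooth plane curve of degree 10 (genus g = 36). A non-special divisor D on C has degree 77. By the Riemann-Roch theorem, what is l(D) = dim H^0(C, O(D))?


First, compute the genus of a smooth plane curve of degree 10:
g = (d-1)(d-2)/2 = (10-1)(10-2)/2 = 36
For a non-special divisor D (i.e., h^1(D) = 0), Riemann-Roch gives:
l(D) = deg(D) - g + 1
Since deg(D) = 77 >= 2g - 1 = 71, D is non-special.
l(D) = 77 - 36 + 1 = 42

42


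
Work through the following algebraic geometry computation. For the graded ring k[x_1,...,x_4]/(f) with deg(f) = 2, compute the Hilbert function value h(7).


For R = k[x_1,...,x_n]/(f) with f homogeneous of degree e:
The Hilbert series is (1 - t^e)/(1 - t)^n.
So h(d) = C(d+n-1, n-1) - C(d-e+n-1, n-1) for d >= e.
With n=4, e=2, d=7:
C(7+4-1, 4-1) = C(10, 3) = 120
C(7-2+4-1, 4-1) = C(8, 3) = 56
h(7) = 120 - 56 = 64

64


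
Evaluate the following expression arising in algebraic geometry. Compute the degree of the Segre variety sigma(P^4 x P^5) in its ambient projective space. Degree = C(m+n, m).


The degree of the Segre variety P^4 x P^5 is C(m+n, m).
= C(9, 4)
= 126

126


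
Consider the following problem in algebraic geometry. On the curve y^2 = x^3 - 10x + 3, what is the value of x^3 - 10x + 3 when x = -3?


Compute x^3 - 10x + 3 at x = -3:
x^3 = (-3)^3 = -27
(-10)*x = (-10)*(-3) = 30
Sum: -27 + 30 + 3 = 6

6


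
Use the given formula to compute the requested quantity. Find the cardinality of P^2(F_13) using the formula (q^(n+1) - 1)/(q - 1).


P^2(F_13) has (q^(n+1) - 1)/(q - 1) points.
= 13^2 + 13^1 + 13^0
= 169 + 13 + 1
= 183

183


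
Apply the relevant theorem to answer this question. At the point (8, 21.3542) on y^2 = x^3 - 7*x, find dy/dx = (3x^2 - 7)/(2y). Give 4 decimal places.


Using implicit differentiation of y^2 = x^3 - 7*x:
2y * dy/dx = 3x^2 - 7
dy/dx = (3x^2 - 7)/(2y)
Numerator: 3*8^2 - 7 = 185
Denominator: 2*21.3542 = 42.7084
dy/dx = 185/42.7084 = 4.3317

4.3317


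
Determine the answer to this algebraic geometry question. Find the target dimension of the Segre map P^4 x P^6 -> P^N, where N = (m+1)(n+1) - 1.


The Segre embedding maps P^m x P^n into P^N via
all products of coordinates from each factor.
N = (m+1)(n+1) - 1
N = (4+1)(6+1) - 1
N = 5*7 - 1
N = 35 - 1 = 34

34


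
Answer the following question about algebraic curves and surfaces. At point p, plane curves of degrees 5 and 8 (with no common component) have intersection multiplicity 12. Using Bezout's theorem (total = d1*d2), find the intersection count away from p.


By Bezout's theorem, the total intersection number is d1 * d2.
Total = 5 * 8 = 40
Intersection multiplicity at p = 12
Remaining intersections = 40 - 12 = 28

28


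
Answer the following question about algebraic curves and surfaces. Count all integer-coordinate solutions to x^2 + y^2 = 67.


Systematically check integer values of x where x^2 <= 67.
For each valid x, check if 67 - x^2 is a perfect square.
Total integer solutions found: 0

0


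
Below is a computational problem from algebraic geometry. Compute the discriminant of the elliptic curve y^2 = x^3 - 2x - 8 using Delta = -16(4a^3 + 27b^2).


Compute each component:
4a^3 = 4*(-2)^3 = 4*(-8) = -32
27b^2 = 27*(-8)^2 = 27*64 = 1728
4a^3 + 27b^2 = -32 + 1728 = 1696
Delta = -16*1696 = -27136

-27136


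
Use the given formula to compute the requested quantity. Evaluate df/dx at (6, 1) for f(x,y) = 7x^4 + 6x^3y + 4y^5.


df/dx = 4*7*x^3 + 3*6*x^2*y
At (6,1): 4*7*6^3 + 3*6*6^2*1
= 6048 + 648
= 6696

6696


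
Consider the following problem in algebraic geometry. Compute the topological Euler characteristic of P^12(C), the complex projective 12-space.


The complex projective space P^12 has one cell in each even real dimension 0, 2, ..., 24.
The cohomology groups are H^{2k}(P^12) = Z for k = 0,...,12, and 0 otherwise.
Euler characteristic = sum of Betti numbers = 1 per even-dimensional cohomology group.
chi(P^12) = 12 + 1 = 13

13


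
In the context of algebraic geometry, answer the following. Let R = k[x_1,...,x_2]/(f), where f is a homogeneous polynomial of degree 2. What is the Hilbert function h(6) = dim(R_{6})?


For R = k[x_1,...,x_n]/(f) with f homogeneous of degree e:
The Hilbert series is (1 - t^e)/(1 - t)^n.
So h(d) = C(d+n-1, n-1) - C(d-e+n-1, n-1) for d >= e.
With n=2, e=2, d=6:
C(6+2-1, 2-1) = C(7, 1) = 7
C(6-2+2-1, 2-1) = C(5, 1) = 5
h(6) = 7 - 5 = 2

2


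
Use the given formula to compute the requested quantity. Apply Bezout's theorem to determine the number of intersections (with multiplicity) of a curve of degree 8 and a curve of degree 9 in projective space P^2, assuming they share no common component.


Bezout's theorem states the intersection count equals the product of degrees.
Intersection count = 8 * 9 = 72

72


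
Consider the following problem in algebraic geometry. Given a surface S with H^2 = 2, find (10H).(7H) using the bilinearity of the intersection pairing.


Using bilinearity of the intersection pairing on a surface S:
(aH).(bH) = ab * (H.H)
We have H^2 = 2.
D.E = (10H).(7H) = 10*7*2
= 70*2
= 140

140


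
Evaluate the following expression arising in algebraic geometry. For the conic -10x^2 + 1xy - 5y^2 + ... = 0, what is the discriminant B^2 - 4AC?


The discriminant of a conic Ax^2 + Bxy + Cy^2 + ... = 0 is B^2 - 4AC.
B^2 = 1^2 = 1
4AC = 4*(-10)*(-5) = 200
Discriminant = 1 - 200 = -199

-199


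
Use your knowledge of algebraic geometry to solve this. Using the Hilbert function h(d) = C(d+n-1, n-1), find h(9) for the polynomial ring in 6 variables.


The Hilbert function for the polynomial ring in 6 variables is:
h(d) = C(d+n-1, n-1)
h(9) = C(9+6-1, 6-1) = C(14, 5)
= 14! / (5! * 9!)
= 2002

2002


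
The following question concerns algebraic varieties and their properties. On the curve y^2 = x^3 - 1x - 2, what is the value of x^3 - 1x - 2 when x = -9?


Compute x^3 - 1x - 2 at x = -9:
x^3 = (-9)^3 = -729
(-1)*x = (-1)*(-9) = 9
Sum: -729 + 9 - 2 = -722

-722


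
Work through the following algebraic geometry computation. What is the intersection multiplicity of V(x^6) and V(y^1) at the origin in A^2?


The intersection multiplicity of V(x^a) and V(y^b) at the origin is:
I(O; V(x^6), V(y^1)) = dim_k(k[x,y]/(x^6, y^1))
A basis for k[x,y]/(x^6, y^1) is the set of monomials x^i * y^j
where 0 <= i < 6 and 0 <= j < 1.
The number of such monomials is 6 * 1 = 6

6


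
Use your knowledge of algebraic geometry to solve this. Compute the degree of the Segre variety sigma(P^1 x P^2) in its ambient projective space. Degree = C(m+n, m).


The degree of the Segre variety P^1 x P^2 is C(m+n, m).
= C(3, 1)
= 3

3


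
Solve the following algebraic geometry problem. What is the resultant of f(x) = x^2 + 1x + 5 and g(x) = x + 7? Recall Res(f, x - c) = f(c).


For Res(f, x - c), we evaluate f at x = c.
f(-7) = (-7)^2 + 1*(-7) + 5
= 49 - 7 + 5
= 42 + 5 = 47
Res(f, g) = 47

47


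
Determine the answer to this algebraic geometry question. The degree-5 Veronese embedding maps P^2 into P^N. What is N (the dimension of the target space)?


The Veronese embedding v_d: P^n -> P^N maps each point to all
degree-d monomials in n+1 homogeneous coordinates.
N = C(n+d, d) - 1
N = C(2+5, 5) - 1
N = C(7, 5) - 1
C(7, 5) = 21
N = 21 - 1 = 20

20


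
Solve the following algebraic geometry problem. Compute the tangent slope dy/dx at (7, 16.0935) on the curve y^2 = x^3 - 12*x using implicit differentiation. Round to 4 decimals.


Using implicit differentiation of y^2 = x^3 - 12*x:
2y * dy/dx = 3x^2 - 12
dy/dx = (3x^2 - 12)/(2y)
Numerator: 3*7^2 - 12 = 135
Denominator: 2*16.0935 = 32.187
dy/dx = 135/32.187 = 4.1942

4.1942


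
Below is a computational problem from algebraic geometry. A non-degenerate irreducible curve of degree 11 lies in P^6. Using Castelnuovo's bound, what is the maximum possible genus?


Castelnuovo's bound: write d - 1 = m(r-1) + epsilon with 0 <= epsilon < r-1.
d - 1 = 11 - 1 = 10
r - 1 = 6 - 1 = 5
10 = 2*5 + 0, so m = 2, epsilon = 0
pi(d, r) = m(m-1)(r-1)/2 + m*epsilon
= 2*1*5/2 + 2*0
= 10/2 + 0
= 5 + 0 = 5

5


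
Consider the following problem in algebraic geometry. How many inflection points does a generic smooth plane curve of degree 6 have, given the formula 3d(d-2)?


For a general smooth plane curve C of degree d, the inflection points are
the intersection of C with its Hessian curve, which has degree 3(d-2).
By Bezout, the total intersection number is d * 3(d-2) = 6 * 12 = 72.
For a general curve every flex is ordinary, so each contributes
multiplicity 1 to C·Hess(C), and the number of distinct inflection
points is 3d(d-2).
Inflection points = 3*6*(6-2) = 3*6*4 = 72

72


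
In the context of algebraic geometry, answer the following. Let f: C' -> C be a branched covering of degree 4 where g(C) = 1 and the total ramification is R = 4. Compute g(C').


Riemann-Hurwitz formula: 2g' - 2 = d(2g - 2) + R
Given: d = 4, g = 1, R = 4
2g' - 2 = 4*(2*1 - 2) + 4
2g' - 2 = 4*0 + 4
2g' - 2 = 0 + 4 = 4
2g' = 6
g' = 3

3


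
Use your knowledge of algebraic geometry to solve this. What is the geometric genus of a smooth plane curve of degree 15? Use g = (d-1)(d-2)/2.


Using the genus formula for smooth plane curves:
g = (d-1)(d-2)/2
g = (15-1)(15-2)/2
g = 14*13/2
g = 182/2 = 91

91


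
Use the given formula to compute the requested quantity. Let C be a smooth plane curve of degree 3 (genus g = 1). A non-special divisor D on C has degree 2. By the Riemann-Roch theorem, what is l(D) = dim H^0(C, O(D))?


First, compute the genus of a smooth plane curve of degree 3:
g = (d-1)(d-2)/2 = (3-1)(3-2)/2 = 1
For a non-special divisor D (i.e., h^1(D) = 0), Riemann-Roch gives:
l(D) = deg(D) - g + 1
Since deg(D) = 2 >= 2g - 1 = 1, D is non-special.
l(D) = 2 - 1 + 1 = 2

2


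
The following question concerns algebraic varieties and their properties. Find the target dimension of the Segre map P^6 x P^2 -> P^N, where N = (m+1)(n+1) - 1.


The Segre embedding maps P^m x P^n into P^N via
all products of coordinates from each factor.
N = (m+1)(n+1) - 1
N = (6+1)(2+1) - 1
N = 7*3 - 1
N = 21 - 1 = 20

20


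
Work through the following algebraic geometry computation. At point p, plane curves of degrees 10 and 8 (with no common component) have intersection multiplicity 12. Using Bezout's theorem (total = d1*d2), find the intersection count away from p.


By Bezout's theorem, the total intersection number is d1 * d2.
Total = 10 * 8 = 80
Intersection multiplicity at p = 12
Remaining intersections = 80 - 12 = 68

68


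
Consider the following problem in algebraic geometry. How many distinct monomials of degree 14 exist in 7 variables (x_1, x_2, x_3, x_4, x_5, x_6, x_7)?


The number of degree-14 monomials in 7 variables is C(d+n-1, n-1).
= C(14+7-1, 7-1) = C(20, 6)
= 38760

38760


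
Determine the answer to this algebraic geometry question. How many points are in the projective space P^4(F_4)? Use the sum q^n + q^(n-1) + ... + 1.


P^4(F_4) has (q^(n+1) - 1)/(q - 1) points.
= 4^4 + 4^3 + 4^2 + 4^1 + 4^0
= 256 + 64 + 16 + 4 + 1
= 341

341


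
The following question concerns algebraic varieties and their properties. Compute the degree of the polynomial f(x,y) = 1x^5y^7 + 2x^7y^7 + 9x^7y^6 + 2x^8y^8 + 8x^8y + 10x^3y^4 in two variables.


Examine each term for its total degree (sum of exponents).
  Term '1x^5y^7' has total degree 5+7 = 12.
  Term '2x^7y^7' has total degree 7+7 = 14.
  Term '9x^7y^6' has total degree 7+6 = 13.
  Term '2x^8y^8' has total degree 8+8 = 16.
  Term '8x^8y' has total degree 8+1 = 9.
  Term '10x^3y^4' has total degree 3+4 = 7.
The maximum total degree among all terms is 16.

16


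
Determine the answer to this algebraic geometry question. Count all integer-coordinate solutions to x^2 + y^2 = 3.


Systematically check integer values of x where x^2 <= 3.
For each valid x, check if 3 - x^2 is a perfect square.
Total integer solutions found: 0

0


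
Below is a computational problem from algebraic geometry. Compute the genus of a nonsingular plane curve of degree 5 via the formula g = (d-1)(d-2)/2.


Using the genus formula for smooth plane curves:
g = (d-1)(d-2)/2
g = (5-1)(5-2)/2
g = 4*3/2
g = 12/2 = 6

6


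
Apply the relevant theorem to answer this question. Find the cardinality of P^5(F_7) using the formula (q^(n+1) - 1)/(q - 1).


P^5(F_7) has (q^(n+1) - 1)/(q - 1) points.
= 7^5 + 7^4 + 7^3 + 7^2 + 7^1 + 7^0
= 16807 + 2401 + 343 + 49 + 7 + 1
= 19608

19608


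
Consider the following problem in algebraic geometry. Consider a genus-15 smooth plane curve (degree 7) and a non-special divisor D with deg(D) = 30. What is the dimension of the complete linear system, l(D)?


First, compute the genus of a smooth plane curve of degree 7:
g = (d-1)(d-2)/2 = (7-1)(7-2)/2 = 15
For a non-special divisor D (i.e., h^1(D) = 0), Riemann-Roch gives:
l(D) = deg(D) - g + 1
Since deg(D) = 30 >= 2g - 1 = 29, D is non-special.
l(D) = 30 - 15 + 1 = 16

16


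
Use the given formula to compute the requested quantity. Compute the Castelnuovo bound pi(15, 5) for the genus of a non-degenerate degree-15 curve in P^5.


Castelnuovo's bound: write d - 1 = m(r-1) + epsilon with 0 <= epsilon < r-1.
d - 1 = 15 - 1 = 14
r - 1 = 5 - 1 = 4
14 = 3*4 + 2, so m = 3, epsilon = 2
pi(d, r) = m(m-1)(r-1)/2 + m*epsilon
= 3*2*4/2 + 3*2
= 24/2 + 6
= 12 + 6 = 18

18


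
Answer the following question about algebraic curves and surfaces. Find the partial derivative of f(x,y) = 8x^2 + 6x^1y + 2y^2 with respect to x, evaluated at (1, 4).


df/dx = 2*8*x^1 + 1*6*x^0*y
At (1,4): 2*8*1^1 + 1*6*1^0*4
= 16 + 24
= 40

40


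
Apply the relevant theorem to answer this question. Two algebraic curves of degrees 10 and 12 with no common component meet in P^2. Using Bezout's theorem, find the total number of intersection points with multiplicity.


Bezout's theorem states the intersection count equals the product of degrees.
Intersection count = 10 * 12 = 120

120


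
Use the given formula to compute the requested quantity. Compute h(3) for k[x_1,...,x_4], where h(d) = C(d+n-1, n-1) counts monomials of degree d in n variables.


The Hilbert function for the polynomial ring in 4 variables is:
h(d) = C(d+n-1, n-1)
h(3) = C(3+4-1, 4-1) = C(6, 3)
= 6! / (3! * 3!)
= 20

20


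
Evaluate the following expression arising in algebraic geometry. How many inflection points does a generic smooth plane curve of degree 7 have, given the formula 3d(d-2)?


For a general smooth plane curve C of degree d, the inflection points are
the intersection of C with its Hessian curve, which has degree 3(d-2).
By Bezout, the total intersection number is d * 3(d-2) = 7 * 15 = 105.
For a general curve every flex is ordinary, so each contributes
multiplicity 1 to C·Hess(C), and the number of distinct inflection
points is 3d(d-2).
Inflection points = 3*7*(7-2) = 3*7*5 = 105

105


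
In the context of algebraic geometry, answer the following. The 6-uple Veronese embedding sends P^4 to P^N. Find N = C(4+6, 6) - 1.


The Veronese embedding v_d: P^n -> P^N maps each point to all
degree-d monomials in n+1 homogeneous coordinates.
N = C(n+d, d) - 1
N = C(4+6, 6) - 1
N = C(10, 6) - 1
C(10, 6) = 210
N = 210 - 1 = 209

209


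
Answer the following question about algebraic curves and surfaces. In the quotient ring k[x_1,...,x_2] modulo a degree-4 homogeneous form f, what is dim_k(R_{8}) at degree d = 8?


For R = k[x_1,...,x_n]/(f) with f homogeneous of degree e:
The Hilbert series is (1 - t^e)/(1 - t)^n.
So h(d) = C(d+n-1, n-1) - C(d-e+n-1, n-1) for d >= e.
With n=2, e=4, d=8:
C(8+2-1, 2-1) = C(9, 1) = 9
C(8-4+2-1, 2-1) = C(5, 1) = 5
h(8) = 9 - 5 = 4

4


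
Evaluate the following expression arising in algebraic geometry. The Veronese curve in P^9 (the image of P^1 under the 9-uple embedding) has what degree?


The rational normal curve in P^9 is the image of P^1 under the 9-uple Veronese.
A general hyperplane in P^9 pulls back to a degree-9 form on P^1, which has 9 zeros,
so the curve meets a general hyperplane in 9 points. Degree = 9.

9


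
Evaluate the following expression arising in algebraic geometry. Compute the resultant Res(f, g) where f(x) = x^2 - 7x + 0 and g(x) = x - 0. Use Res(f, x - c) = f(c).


For Res(f, x - c), we evaluate f at x = c.
f(0) = 0^2 - 7*0 + 0
= 0 + 0 + 0
= 0 + 0 = 0
Res(f, g) = 0

0


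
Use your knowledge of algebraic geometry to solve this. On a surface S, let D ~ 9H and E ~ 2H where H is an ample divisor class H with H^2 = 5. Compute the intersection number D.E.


Using bilinearity of the intersection pairing on a surface S:
(aH).(bH) = ab * (H.H)
We have H^2 = 5.
D.E = (9H).(2H) = 9*2*5
= 18*5
= 90

90


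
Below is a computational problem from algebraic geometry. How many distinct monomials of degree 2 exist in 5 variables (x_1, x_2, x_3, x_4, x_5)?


The number of degree-2 monomials in 5 variables is C(d+n-1, n-1).
= C(2+5-1, 5-1) = C(6, 4)
= 15

15


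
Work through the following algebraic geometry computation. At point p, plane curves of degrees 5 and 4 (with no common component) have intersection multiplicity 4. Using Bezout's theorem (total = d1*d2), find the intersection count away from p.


By Bezout's theorem, the total intersection number is d1 * d2.
Total = 5 * 4 = 20
Intersection multiplicity at p = 4
Remaining intersections = 20 - 4 = 16

16


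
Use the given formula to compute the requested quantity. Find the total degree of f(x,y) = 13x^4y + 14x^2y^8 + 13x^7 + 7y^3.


Examine each term for its total degree (sum of exponents).
  Term '13x^4y' has total degree 4+1 = 5.
  Term '14x^2y^8' has total degree 2+8 = 10.
  Term '13x^7' has total degree 7+0 = 7.
  Term '7y^3' has total degree 0+3 = 3.
The maximum total degree among all terms is 10.

10


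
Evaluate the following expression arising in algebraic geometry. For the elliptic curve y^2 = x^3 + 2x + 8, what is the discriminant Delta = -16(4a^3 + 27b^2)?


Compute each component:
4a^3 = 4*2^3 = 4*8 = 32
27b^2 = 27*8^2 = 27*64 = 1728
4a^3 + 27b^2 = 32 + 1728 = 1760
Delta = -16*1760 = -28160

-28160


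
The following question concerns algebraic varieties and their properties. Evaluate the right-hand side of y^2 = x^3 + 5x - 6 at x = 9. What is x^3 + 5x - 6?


Compute x^3 + 5x - 6 at x = 9:
x^3 = 9^3 = 729
5*x = 5*9 = 45
Sum: 729 + 45 - 6 = 768

768


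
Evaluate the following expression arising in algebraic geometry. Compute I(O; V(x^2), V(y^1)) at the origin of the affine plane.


The intersection multiplicity of V(x^a) and V(y^b) at the origin is:
I(O; V(x^2), V(y^1)) = dim_k(k[x,y]/(x^2, y^1))
A basis for k[x,y]/(x^2, y^1) is the set of monomials x^i * y^j
where 0 <= i < 2 and 0 <= j < 1.
The number of such monomials is 2 * 1 = 2

2


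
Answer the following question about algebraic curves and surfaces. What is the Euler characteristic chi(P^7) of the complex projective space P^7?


The complex projective space P^7 has one cell in each even real dimension 0, 2, ..., 14.
The cohomology groups are H^{2k}(P^7) = Z for k = 0,...,7, and 0 otherwise.
Euler characteristic = sum of Betti numbers = 1 per even-dimensional cohomology group.
chi(P^7) = 7 + 1 = 8

8


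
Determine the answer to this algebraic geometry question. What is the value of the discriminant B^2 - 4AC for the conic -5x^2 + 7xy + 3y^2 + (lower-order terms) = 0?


The discriminant of a conic Ax^2 + Bxy + Cy^2 + ... = 0 is B^2 - 4AC.
B^2 = 7^2 = 49
4AC = 4*(-5)*3 = -60
Discriminant = 49 + 60 = 109

109


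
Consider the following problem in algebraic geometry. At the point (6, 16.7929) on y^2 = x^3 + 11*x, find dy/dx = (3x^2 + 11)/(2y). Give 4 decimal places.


Using implicit differentiation of y^2 = x^3 + 11*x:
2y * dy/dx = 3x^2 + 11
dy/dx = (3x^2 + 11)/(2y)
Numerator: 3*6^2 + 11 = 119
Denominator: 2*16.7929 = 33.5858
dy/dx = 119/33.5858 = 3.5432

3.5432


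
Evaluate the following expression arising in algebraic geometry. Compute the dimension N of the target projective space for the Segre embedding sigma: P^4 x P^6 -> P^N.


The Segre embedding maps P^m x P^n into P^N via
all products of coordinates from each factor.
N = (m+1)(n+1) - 1
N = (4+1)(6+1) - 1
N = 5*7 - 1
N = 35 - 1 = 34

34


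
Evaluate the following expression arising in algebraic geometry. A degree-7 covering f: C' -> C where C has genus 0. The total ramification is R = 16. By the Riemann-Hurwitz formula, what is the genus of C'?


Riemann-Hurwitz formula: 2g' - 2 = d(2g - 2) + R
Given: d = 7, g = 0, R = 16
2g' - 2 = 7*(2*0 - 2) + 16
2g' - 2 = 7*(-2) + 16
2g' - 2 = -14 + 16 = 2
2g' = 4
g' = 2

2


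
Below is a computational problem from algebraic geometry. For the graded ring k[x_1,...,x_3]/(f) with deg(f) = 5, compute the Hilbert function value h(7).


For R = k[x_1,...,x_n]/(f) with f homogeneous of degree e:
The Hilbert series is (1 - t^e)/(1 - t)^n.
So h(d) = C(d+n-1, n-1) - C(d-e+n-1, n-1) for d >= e.
With n=3, e=5, d=7:
C(7+3-1, 3-1) = C(9, 2) = 36
C(7-5+3-1, 3-1) = C(4, 2) = 6
h(7) = 36 - 6 = 30

30


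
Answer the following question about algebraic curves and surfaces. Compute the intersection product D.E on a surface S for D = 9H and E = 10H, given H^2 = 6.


Using bilinearity of the intersection pairing on a surface S:
(aH).(bH) = ab * (H.H)
We have H^2 = 6.
D.E = (9H).(10H) = 9*10*6
= 90*6
= 540

540


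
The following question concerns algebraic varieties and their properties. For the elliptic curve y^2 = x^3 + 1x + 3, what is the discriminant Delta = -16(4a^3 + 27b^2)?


Compute each component:
4a^3 = 4*1^3 = 4*1 = 4
27b^2 = 27*3^2 = 27*9 = 243
4a^3 + 27b^2 = 4 + 243 = 247
Delta = -16*247 = -3952

-3952


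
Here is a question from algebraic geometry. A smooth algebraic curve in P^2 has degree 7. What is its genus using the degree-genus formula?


Using the genus formula for smooth plane curves:
g = (d-1)(d-2)/2
g = (7-1)(7-2)/2
g = 6*5/2
g = 30/2 = 15

15


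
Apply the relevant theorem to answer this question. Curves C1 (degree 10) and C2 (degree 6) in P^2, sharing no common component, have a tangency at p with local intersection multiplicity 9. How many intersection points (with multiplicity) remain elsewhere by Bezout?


By Bezout's theorem, the total intersection number is d1 * d2.
Total = 10 * 6 = 60
Intersection multiplicity at p = 9
Remaining intersections = 60 - 9 = 51

51


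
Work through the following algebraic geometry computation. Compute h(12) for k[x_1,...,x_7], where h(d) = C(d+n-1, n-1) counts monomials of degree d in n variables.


The Hilbert function for the polynomial ring in 7 variables is:
h(d) = C(d+n-1, n-1)
h(12) = C(12+7-1, 7-1) = C(18, 6)
= 18! / (6! * 12!)
= 18564

18564


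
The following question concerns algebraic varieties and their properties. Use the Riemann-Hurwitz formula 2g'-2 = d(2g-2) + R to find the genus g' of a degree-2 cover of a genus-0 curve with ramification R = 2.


Riemann-Hurwitz formula: 2g' - 2 = d(2g - 2) + R
Given: d = 2, g = 0, R = 2
2g' - 2 = 2*(2*0 - 2) + 2
2g' - 2 = 2*(-2) + 2
2g' - 2 = -4 + 2 = -2
2g' = 0
g' = 0

0


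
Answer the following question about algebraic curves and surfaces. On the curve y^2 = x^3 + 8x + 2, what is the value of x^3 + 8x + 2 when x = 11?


Compute x^3 + 8x + 2 at x = 11:
x^3 = 11^3 = 1331
8*x = 8*11 = 88
Sum: 1331 + 88 + 2 = 1421

1421


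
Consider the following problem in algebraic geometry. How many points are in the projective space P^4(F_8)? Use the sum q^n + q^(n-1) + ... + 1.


P^4(F_8) has (q^(n+1) - 1)/(q - 1) points.
= 8^4 + 8^3 + 8^2 + 8^1 + 8^0
= 4096 + 512 + 64 + 8 + 1
= 4681

4681


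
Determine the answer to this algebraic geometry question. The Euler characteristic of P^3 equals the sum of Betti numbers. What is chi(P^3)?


The complex projective space P^3 has one cell in each even real dimension 0, 2, ..., 6.
The cohomology groups are H^{2k}(P^3) = Z for k = 0,...,3, and 0 otherwise.
Euler characteristic = sum of Betti numbers = 1 per even-dimensional cohomology group.
chi(P^3) = 3 + 1 = 4

4


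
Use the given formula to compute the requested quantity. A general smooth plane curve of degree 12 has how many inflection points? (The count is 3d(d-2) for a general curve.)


For a general smooth plane curve C of degree d, the inflection points are
the intersection of C with its Hessian curve, which has degree 3(d-2).
By Bezout, the total intersection number is d * 3(d-2) = 12 * 30 = 360.
For a general curve every flex is ordinary, so each contributes
multiplicity 1 to C·Hess(C), and the number of distinct inflection
points is 3d(d-2).
Inflection points = 3*12*(12-2) = 3*12*10 = 360

360


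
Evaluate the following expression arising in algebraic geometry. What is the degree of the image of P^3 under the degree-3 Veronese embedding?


The Veronese variety v_3(P^3) has degree d^r.
d^r = 3^3 = 27

27


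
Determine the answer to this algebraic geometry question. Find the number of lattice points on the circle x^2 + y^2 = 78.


Systematically check integer values of x where x^2 <= 78.
For each valid x, check if 78 - x^2 is a perfect square.
Total integer solutions found: 0

0


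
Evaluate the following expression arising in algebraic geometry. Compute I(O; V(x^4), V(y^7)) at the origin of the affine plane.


The intersection multiplicity of V(x^a) and V(y^b) at the origin is:
I(O; V(x^4), V(y^7)) = dim_k(k[x,y]/(x^4, y^7))
A basis for k[x,y]/(x^4, y^7) is the set of monomials x^i * y^j
where 0 <= i < 4 and 0 <= j < 7.
The number of such monomials is 4 * 7 = 28

28


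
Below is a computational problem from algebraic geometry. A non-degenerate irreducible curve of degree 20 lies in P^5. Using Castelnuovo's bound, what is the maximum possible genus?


Castelnuovo's bound: write d - 1 = m(r-1) + epsilon with 0 <= epsilon < r-1.
d - 1 = 20 - 1 = 19
r - 1 = 5 - 1 = 4
19 = 4*4 + 3, so m = 4, epsilon = 3
pi(d, r) = m(m-1)(r-1)/2 + m*epsilon
= 4*3*4/2 + 4*3
= 48/2 + 12
= 24 + 12 = 36

36


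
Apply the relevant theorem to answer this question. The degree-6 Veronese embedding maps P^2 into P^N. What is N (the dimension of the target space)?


The Veronese embedding v_d: P^n -> P^N maps each point to all
degree-d monomials in n+1 homogeneous coordinates.
N = C(n+d, d) - 1
N = C(2+6, 6) - 1
N = C(8, 6) - 1
C(8, 6) = 28
N = 28 - 1 = 27

27


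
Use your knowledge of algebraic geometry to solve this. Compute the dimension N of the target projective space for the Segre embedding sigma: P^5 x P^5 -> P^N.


The Segre embedding maps P^m x P^n into P^N via
all products of coordinates from each factor.
N = (m+1)(n+1) - 1
N = (5+1)(5+1) - 1
N = 6*6 - 1
N = 36 - 1 = 35

35


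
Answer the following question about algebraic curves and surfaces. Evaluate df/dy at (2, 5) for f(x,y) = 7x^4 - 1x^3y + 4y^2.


df/dy = (-1)*x^3 + 2*4*y^1
At (2,5): (-1)*2^3 + 2*4*5^1
= -8 + 40
= 32

32
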